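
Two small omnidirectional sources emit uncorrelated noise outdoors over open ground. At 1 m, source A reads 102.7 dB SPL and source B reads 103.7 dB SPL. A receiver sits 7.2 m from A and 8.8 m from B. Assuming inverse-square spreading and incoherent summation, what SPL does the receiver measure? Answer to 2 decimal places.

88.21 dB SPL

At the listener: L_A = 102.7 − 20·log₁₀(7.2) = 85.553 dB; L_B = 103.7 − 20·log₁₀(8.8) = 84.810 dB.
Combined: 10·log₁₀(10^(85.553/10)+10^(84.810/10)) = 88.21 dB SPL.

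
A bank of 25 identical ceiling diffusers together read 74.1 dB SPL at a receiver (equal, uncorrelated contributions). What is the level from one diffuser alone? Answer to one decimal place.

25 equal incoherent sources add 10·log₁₀(25) = 13.98 dB over one source.
L_one = 74.1 − 13.98 = 60.1 dB SPL.

60.1 dB SPL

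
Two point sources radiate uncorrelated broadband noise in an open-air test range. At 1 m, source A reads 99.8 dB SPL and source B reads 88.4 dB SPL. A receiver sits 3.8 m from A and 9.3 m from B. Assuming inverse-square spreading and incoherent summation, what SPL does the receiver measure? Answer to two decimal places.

At the listener: L_A = 99.8 − 20·log₁₀(3.8) = 88.204 dB; L_B = 88.4 − 20·log₁₀(9.3) = 69.030 dB.
Combined: 10·log₁₀(10^(88.204/10)+10^(69.030/10)) = 88.26 dB SPL.

88.26 dB SPL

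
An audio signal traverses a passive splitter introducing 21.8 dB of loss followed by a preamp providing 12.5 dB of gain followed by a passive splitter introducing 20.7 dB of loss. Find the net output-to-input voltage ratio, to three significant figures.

0.0316

Net gain = (−21.8) + 12.5 + (−20.7) = -30.0 dB.
Voltage ratio = 10^(-30.0/20) = 0.0316.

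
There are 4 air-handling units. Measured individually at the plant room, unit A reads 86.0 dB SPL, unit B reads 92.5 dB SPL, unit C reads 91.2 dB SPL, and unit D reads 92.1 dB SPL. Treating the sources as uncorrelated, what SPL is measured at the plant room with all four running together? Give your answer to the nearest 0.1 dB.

Add the sources as powers (linear), then convert back to dB:
L_total = 10·log₁₀(10^(86.0/10) + 10^(92.5/10) + 10^(91.2/10) + 10^(92.1/10)) = 10·log₁₀(5116000000) = 97.1 dB SPL.

97.1 dB SPL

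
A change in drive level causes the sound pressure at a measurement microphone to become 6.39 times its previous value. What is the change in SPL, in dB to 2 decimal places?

16.11 dB

SPL change from a pressure ratio uses the 20·log₁₀ form:
20·log₁₀(6.39) = 16.11 dB.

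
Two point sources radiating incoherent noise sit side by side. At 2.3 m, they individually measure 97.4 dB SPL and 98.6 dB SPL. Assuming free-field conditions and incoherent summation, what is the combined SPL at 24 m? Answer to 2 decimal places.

Combined at 2.3 m: 10·log₁₀(10^(97.4/10)+10^(98.6/10)) = 101.052 dB SPL.
Then apply −20·log₁₀(24/2.3) = -20.370 dB → 80.68 dB SPL.

80.68 dB SPL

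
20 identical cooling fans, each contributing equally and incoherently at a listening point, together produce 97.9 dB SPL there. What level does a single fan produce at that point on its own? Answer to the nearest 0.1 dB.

20 equal incoherent sources add 10·log₁₀(20) = 13.01 dB over one source.
L_one = 97.9 − 13.01 = 84.9 dB SPL.

84.9 dB SPL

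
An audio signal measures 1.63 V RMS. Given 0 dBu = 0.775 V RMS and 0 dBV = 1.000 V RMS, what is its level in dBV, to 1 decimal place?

dBV = 20·log₁₀(V / 1.000 V).
20·log₁₀(1.63/1.000) = +4.2 dBV.

+4.2 dBV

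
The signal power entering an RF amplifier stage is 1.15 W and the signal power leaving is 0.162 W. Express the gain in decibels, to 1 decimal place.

Power is a power quantity, so gain = 10·log₁₀(P_out/P_in).
10·log₁₀(0.162/1.15) = 10·log₁₀(0.1409) = -8.5 dB.

-8.5 dB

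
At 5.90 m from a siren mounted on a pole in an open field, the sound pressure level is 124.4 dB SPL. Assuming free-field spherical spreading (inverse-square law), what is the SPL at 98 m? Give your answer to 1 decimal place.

100.0 dB SPL

Inverse-square spreading gives ΔL = −20·log₁₀(d₂/d₁).
ΔL = −20·log₁₀(98/5.90) = -24.41 dB, so L₂ = 124.4 + (-24.41) = 100.0 dB SPL.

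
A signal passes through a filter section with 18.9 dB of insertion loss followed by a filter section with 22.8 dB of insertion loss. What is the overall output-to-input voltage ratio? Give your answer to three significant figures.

0.00822

Net gain = (−18.9) + (−22.8) = -41.7 dB.
Voltage ratio = 10^(-41.7/20) = 0.00822.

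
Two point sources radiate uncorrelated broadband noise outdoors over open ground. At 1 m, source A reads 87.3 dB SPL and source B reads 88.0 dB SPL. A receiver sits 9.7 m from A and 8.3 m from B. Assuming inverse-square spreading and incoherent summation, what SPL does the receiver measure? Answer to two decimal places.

71.72 dB SPL

At the listener: L_A = 87.3 − 20·log₁₀(9.7) = 67.565 dB; L_B = 88.0 − 20·log₁₀(8.3) = 69.618 dB.
Combined: 10·log₁₀(10^(67.565/10)+10^(69.618/10)) = 71.72 dB SPL.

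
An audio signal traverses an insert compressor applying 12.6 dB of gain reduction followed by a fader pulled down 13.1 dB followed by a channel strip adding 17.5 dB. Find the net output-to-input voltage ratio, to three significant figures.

0.389

Net gain = (−12.6) + (−13.1) + 17.5 = -8.2 dB.
Voltage ratio = 10^(-8.2/20) = 0.389.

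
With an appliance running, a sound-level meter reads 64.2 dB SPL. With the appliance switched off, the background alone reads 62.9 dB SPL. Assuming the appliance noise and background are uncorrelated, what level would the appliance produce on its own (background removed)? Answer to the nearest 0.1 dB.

58.3 dB SPL

Remove the background by subtracting linear intensities:
L_src = 10·log₁₀(10^(64.2/10) − 10^(62.9/10)) = 10·log₁₀(680400) = 58.3 dB SPL.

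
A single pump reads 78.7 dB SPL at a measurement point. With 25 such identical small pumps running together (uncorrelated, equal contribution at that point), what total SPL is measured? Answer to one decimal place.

25 equal incoherent sources raise the level by 10·log₁₀(25) = 13.98 dB.
L_total = 78.7 + 13.98 = 92.7 dB SPL.

92.7 dB SPL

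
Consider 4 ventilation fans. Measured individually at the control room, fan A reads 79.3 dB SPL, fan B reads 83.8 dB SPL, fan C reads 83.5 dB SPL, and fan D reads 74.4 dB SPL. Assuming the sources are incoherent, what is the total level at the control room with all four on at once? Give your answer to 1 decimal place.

Add the sources as powers (linear), then convert back to dB:
L_total = 10·log₁₀(10^(79.3/10) + 10^(83.8/10) + 10^(83.5/10) + 10^(74.4/10)) = 10·log₁₀(576400000) = 87.6 dB SPL.

87.6 dB SPL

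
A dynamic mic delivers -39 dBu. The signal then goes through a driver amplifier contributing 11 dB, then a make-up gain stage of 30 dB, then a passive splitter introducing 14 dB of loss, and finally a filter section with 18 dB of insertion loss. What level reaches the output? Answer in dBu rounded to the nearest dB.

In dB, series stages simply add:
-39 + 11 + 30 − 14 − 18 = -30 dBu.

-30 dBu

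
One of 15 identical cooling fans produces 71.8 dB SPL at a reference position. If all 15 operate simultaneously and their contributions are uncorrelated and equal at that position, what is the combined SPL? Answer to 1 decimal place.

15 equal incoherent sources raise the level by 10·log₁₀(15) = 11.76 dB.
L_total = 71.8 + 11.76 = 83.6 dB SPL.

83.6 dB SPL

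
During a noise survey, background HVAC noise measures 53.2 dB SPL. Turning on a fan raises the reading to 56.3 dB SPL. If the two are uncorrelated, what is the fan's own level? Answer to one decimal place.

53.4 dB SPL

Remove the background by subtracting linear intensities:
L_src = 10·log₁₀(10^(56.3/10) − 10^(53.2/10)) = 10·log₁₀(217600) = 53.4 dB SPL.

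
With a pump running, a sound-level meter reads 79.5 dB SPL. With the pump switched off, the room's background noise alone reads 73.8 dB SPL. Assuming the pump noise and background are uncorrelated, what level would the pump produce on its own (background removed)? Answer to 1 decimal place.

78.1 dB SPL

Background correction is a power subtraction:
L_src = 10·log₁₀(10^(79.5/10) − 10^(73.8/10)) = 10·log₁₀(65140000) = 78.1 dB SPL.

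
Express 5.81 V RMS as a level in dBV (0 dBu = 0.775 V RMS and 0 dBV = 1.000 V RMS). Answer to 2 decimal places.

+15.28 dBV

dBV = 20·log₁₀(V / 1.000 V).
20·log₁₀(5.81/1.000) = +15.28 dBV.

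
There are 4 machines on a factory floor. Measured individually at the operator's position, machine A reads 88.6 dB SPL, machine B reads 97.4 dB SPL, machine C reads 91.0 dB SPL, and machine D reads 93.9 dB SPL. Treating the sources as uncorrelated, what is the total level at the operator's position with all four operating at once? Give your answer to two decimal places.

Uncorrelated sources add in intensity (power), not in dB.
L_total = 10·log₁₀(10^(88.6/10) + 10^(97.4/10) + 10^(91.0/10) + 10^(93.9/10)) = 10·log₁₀(9933000000) = 99.97 dB SPL.

99.97 dB SPL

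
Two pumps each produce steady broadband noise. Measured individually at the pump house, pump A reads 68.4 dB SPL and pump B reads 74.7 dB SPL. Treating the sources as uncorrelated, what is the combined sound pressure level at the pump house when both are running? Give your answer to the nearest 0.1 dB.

75.6 dB SPL

Incoherent sources sum as intensities:
L_total = 10·log₁₀(10^(68.4/10) + 10^(74.7/10)) = 10·log₁₀(36430000) = 75.6 dB SPL.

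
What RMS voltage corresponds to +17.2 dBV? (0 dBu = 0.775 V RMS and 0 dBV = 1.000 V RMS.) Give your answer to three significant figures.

7.24 V

V = 1.000 V × 10^(+17.2/20).
= 1.000 × 7.244 = 7.24 V.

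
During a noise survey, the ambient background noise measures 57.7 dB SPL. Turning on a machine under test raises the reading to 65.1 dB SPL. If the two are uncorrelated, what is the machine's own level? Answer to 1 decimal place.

Background correction is a power subtraction:
L_src = 10·log₁₀(10^(65.1/10) − 10^(57.7/10)) = 10·log₁₀(2647000) = 64.2 dB SPL.

64.2 dB SPL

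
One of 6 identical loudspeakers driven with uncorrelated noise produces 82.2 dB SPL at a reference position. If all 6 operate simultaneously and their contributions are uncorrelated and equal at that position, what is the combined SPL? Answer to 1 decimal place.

6 equal incoherent sources raise the level by 10·log₁₀(6) = 7.78 dB.
L_total = 82.2 + 7.78 = 90.0 dB SPL.

90.0 dB SPL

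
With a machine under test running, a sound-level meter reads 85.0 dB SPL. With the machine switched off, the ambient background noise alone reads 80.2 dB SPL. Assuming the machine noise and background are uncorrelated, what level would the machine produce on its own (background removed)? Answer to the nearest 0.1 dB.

83.3 dB SPL

Background correction is a power subtraction:
L_src = 10·log₁₀(10^(85.0/10) − 10^(80.2/10)) = 10·log₁₀(211500000) = 83.3 dB SPL.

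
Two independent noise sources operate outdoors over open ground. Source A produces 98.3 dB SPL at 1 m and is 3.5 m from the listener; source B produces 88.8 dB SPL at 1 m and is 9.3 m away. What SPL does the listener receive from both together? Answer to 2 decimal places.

At the listener: L_A = 98.3 − 20·log₁₀(3.5) = 87.419 dB; L_B = 88.8 − 20·log₁₀(9.3) = 69.430 dB.
Combined: 10·log₁₀(10^(87.419/10)+10^(69.430/10)) = 87.49 dB SPL.

87.49 dB SPL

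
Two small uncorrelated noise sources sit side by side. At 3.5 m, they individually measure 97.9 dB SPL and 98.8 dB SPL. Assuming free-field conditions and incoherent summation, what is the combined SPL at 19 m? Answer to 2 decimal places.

86.69 dB SPL

Combined at 3.5 m: 10·log₁₀(10^(97.9/10)+10^(98.8/10)) = 101.384 dB SPL.
Then apply −20·log₁₀(19/3.5) = -14.694 dB → 86.69 dB SPL.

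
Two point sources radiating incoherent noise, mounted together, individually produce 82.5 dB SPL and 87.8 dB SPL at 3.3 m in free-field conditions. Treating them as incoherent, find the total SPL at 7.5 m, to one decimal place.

Combined at 3.3 m: 10·log₁₀(10^(82.5/10)+10^(87.8/10)) = 88.92 dB SPL.
Then apply −20·log₁₀(7.5/3.3) = -7.13 dB → 81.8 dB SPL.

81.8 dB SPL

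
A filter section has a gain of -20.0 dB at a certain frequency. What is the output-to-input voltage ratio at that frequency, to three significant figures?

Voltage ratio = 10^(dB/20).
10^(-20.0/20) = 10^(-1.000) = 0.100.

0.100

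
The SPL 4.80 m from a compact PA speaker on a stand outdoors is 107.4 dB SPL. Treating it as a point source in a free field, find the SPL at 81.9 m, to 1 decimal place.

Inverse-square spreading gives ΔL = −20·log₁₀(d₂/d₁).
ΔL = −20·log₁₀(81.9/4.80) = -24.64 dB, so L₂ = 107.4 + (-24.64) = 82.8 dB SPL.

82.8 dB SPL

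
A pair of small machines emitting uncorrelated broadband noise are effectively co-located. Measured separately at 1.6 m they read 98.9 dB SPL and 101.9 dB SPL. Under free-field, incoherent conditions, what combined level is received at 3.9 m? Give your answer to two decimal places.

95.93 dB SPL

Combined at 1.6 m: 10·log₁₀(10^(98.9/10)+10^(101.9/10)) = 103.664 dB SPL.
Then apply −20·log₁₀(3.9/1.6) = -7.739 dB → 95.93 dB SPL.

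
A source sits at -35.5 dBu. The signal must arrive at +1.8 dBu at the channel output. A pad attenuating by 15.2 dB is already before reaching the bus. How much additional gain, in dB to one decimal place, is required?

The required make-up gain is the shortfall in the dB sum.
G = +1.8 − (-35.5) + 15.2 = 52.5 dB.

52.5 dB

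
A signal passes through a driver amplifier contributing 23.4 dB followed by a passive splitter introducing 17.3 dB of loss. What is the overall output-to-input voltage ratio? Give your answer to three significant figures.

2.02

Net gain = 23.4 + (−17.3) = 6.1 dB.
Voltage ratio = 10^(6.1/20) = 2.02.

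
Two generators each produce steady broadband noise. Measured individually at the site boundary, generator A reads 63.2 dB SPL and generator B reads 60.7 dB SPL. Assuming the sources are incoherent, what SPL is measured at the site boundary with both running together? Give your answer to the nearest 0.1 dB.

Add the sources as powers (linear), then convert back to dB:
L_total = 10·log₁₀(10^(63.2/10) + 10^(60.7/10)) = 10·log₁₀(3264000) = 65.1 dB SPL.

65.1 dB SPL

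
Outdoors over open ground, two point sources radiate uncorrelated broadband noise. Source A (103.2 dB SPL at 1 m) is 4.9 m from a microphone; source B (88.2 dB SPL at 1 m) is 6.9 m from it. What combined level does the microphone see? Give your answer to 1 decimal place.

At the listener: L_A = 103.2 − 20·log₁₀(4.9) = 89.40 dB; L_B = 88.2 − 20·log₁₀(6.9) = 71.42 dB.
Combined: 10·log₁₀(10^(89.40/10)+10^(71.42/10)) = 89.5 dB SPL.

89.5 dB SPL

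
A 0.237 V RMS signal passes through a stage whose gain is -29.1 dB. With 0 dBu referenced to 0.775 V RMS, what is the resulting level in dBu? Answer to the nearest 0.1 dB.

-39.4 dBu

Input level: 20·log₁₀(0.237/0.775) = -10.29 dBu.
Output: -10.29 − 29.1 = -39.4 dBu.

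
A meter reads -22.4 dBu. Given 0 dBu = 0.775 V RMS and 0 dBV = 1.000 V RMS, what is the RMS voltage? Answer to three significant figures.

0.0588 V

V = 0.775 V × 10^(-22.4/20).
= 0.775 × 0.07586 = 0.0588 V.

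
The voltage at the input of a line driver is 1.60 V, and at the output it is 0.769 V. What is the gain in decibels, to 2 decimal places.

-6.36 dB

For a voltage ratio, dB = 20·log₁₀(V₂/V₁).
20·log₁₀(0.769/1.60) = 20·log₁₀(0.4806) = -6.36 dB.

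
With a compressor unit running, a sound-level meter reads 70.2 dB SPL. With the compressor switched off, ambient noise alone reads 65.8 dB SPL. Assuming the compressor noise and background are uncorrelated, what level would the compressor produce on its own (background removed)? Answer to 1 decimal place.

68.2 dB SPL

Remove the background by subtracting linear intensities:
L_src = 10·log₁₀(10^(70.2/10) − 10^(65.8/10)) = 10·log₁₀(6669000) = 68.2 dB SPL.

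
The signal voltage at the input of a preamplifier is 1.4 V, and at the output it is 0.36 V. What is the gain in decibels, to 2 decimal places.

Voltage ratio → dB uses the 20·log₁₀ form:
20·log₁₀(0.36/1.4) = 20·log₁₀(0.2571) = -11.80 dB.

-11.80 dB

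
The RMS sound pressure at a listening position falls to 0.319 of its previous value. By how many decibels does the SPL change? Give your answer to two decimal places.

-9.92 dB

Sound pressure is an amplitude quantity: ΔL = 20·log₁₀(p₂/p₁).
20·log₁₀(0.319) = -9.92 dB.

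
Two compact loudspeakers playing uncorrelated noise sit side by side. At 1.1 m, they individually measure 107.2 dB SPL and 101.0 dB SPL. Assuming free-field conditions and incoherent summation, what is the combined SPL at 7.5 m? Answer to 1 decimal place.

91.5 dB SPL

Combined at 1.1 m: 10·log₁₀(10^(107.2/10)+10^(101.0/10)) = 108.13 dB SPL.
Then apply −20·log₁₀(7.5/1.1) = -16.67 dB → 91.5 dB SPL.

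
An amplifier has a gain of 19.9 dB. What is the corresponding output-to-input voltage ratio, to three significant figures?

9.89

Voltage ratio = 10^(dB/20).
10^(19.9/20) = 10^(0.9950) = 9.89.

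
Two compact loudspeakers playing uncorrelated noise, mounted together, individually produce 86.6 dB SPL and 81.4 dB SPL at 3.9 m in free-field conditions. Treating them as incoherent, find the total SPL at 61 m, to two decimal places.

Combined at 3.9 m: 10·log₁₀(10^(86.6/10)+10^(81.4/10)) = 87.746 dB SPL.
Then apply −20·log₁₀(61/3.9) = -23.885 dB → 63.86 dB SPL.

63.86 dB SPL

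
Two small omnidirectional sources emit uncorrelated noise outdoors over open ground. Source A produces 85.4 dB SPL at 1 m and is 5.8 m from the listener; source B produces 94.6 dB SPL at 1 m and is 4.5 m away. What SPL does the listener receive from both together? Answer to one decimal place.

81.8 dB SPL

At the listener: L_A = 85.4 − 20·log₁₀(5.8) = 70.13 dB; L_B = 94.6 − 20·log₁₀(4.5) = 81.54 dB.
Combined: 10·log₁₀(10^(70.13/10)+10^(81.54/10)) = 81.8 dB SPL.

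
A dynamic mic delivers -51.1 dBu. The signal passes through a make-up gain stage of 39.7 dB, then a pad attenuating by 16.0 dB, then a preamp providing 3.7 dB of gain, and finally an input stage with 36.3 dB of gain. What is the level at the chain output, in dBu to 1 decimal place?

Gain stages sum in dB:
-51.1 + 39.7 − 16.0 + 3.7 + 36.3 = +12.6 dBu.

+12.6 dBu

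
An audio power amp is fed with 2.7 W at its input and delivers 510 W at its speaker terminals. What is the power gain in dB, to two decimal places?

Power is a power quantity, so gain = 10·log₁₀(P_out/P_in).
10·log₁₀(510/2.7) = 10·log₁₀(188.9) = 22.76 dB.

22.76 dB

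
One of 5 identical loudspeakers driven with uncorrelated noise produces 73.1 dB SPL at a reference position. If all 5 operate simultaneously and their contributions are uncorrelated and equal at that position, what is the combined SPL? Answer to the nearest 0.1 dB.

5 equal incoherent sources raise the level by 10·log₁₀(5) = 6.99 dB.
L_total = 73.1 + 6.99 = 80.1 dB SPL.

80.1 dB SPL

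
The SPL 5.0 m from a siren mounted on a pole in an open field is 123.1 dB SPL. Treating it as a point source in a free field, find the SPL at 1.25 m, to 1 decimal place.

135.1 dB SPL

Free-field point source: level drops by 20·log₁₀ of the distance ratio.
ΔL = −20·log₁₀(1.25/5.0) = 12.04 dB, so L₂ = 123.1 + (12.04) = 135.1 dB SPL.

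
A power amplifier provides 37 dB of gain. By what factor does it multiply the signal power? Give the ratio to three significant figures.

5010

Power ratio = 10^(dB/10).
10^(37/10) = 10^(3.700) = 5010.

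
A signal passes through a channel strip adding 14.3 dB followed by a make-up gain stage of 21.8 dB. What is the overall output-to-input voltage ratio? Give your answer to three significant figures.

Net gain = 14.3 + 21.8 = 36.1 dB.
Voltage ratio = 10^(36.1/20) = 63.8.

63.8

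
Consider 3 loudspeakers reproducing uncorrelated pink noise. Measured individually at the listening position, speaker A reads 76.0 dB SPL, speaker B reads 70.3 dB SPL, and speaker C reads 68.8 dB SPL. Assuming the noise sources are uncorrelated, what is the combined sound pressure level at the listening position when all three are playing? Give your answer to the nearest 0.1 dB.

Incoherent sources sum as intensities:
L_total = 10·log₁₀(10^(76.0/10) + 10^(70.3/10) + 10^(68.8/10)) = 10·log₁₀(58110000) = 77.6 dB SPL.

77.6 dB SPL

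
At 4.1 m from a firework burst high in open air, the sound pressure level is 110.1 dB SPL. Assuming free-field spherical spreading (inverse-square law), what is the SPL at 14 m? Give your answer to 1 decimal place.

Inverse-square spreading gives ΔL = −20·log₁₀(d₂/d₁).
ΔL = −20·log₁₀(14/4.1) = -10.67 dB, so L₂ = 110.1 + (-10.67) = 99.4 dB SPL.

99.4 dB SPL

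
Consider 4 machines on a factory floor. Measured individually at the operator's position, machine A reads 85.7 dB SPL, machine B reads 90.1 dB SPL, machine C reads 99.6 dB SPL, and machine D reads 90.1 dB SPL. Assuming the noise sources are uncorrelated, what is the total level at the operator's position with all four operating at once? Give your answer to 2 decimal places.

100.62 dB SPL

Uncorrelated sources add in intensity (power), not in dB.
L_total = 10·log₁₀(10^(85.7/10) + 10^(90.1/10) + 10^(99.6/10) + 10^(90.1/10)) = 10·log₁₀(11538000000) = 100.62 dB SPL.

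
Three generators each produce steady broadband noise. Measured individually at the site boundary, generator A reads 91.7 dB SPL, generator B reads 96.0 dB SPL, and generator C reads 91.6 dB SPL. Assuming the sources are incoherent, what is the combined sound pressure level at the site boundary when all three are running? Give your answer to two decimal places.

Incoherent sources sum as intensities:
L_total = 10·log₁₀(10^(91.7/10) + 10^(96.0/10) + 10^(91.6/10)) = 10·log₁₀(6906000000) = 98.39 dB SPL.

98.39 dB SPL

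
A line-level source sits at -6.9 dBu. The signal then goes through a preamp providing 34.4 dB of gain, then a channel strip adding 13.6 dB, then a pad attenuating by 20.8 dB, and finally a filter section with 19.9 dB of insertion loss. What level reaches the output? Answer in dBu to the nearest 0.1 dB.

Cascaded gains and losses add directly in dB.
-6.9 + 34.4 + 13.6 − 20.8 − 19.9 = +0.4 dBu.

+0.4 dBu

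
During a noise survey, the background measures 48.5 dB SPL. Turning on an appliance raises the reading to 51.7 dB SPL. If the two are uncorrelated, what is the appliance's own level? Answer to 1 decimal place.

48.9 dB SPL

Remove the background by subtracting linear intensities:
L_src = 10·log₁₀(10^(51.7/10) − 10^(48.5/10)) = 10·log₁₀(77120) = 48.9 dB SPL.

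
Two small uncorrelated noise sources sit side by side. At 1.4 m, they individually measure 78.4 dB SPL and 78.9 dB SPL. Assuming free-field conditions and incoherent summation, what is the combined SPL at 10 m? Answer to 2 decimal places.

64.59 dB SPL

Combined at 1.4 m: 10·log₁₀(10^(78.4/10)+10^(78.9/10)) = 81.667 dB SPL.
Then apply −20·log₁₀(10/1.4) = -17.077 dB → 64.59 dB SPL.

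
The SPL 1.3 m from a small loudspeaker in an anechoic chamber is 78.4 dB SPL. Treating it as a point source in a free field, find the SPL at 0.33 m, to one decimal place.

90.3 dB SPL

For a point source in a free field, ΔL = −20·log₁₀(d₂/d₁).
ΔL = −20·log₁₀(0.33/1.3) = 11.91 dB, so L₂ = 78.4 + (11.91) = 90.3 dB SPL.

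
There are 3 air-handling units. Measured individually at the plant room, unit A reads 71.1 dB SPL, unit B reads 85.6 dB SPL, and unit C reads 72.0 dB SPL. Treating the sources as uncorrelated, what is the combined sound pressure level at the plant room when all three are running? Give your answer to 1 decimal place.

85.9 dB SPL

Uncorrelated sources add in intensity (power), not in dB.
L_total = 10·log₁₀(10^(71.1/10) + 10^(85.6/10) + 10^(72.0/10)) = 10·log₁₀(391800000) = 85.9 dB SPL.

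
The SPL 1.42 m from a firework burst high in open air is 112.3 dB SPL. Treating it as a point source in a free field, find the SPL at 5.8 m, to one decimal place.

100.1 dB SPL

For a point source in a free field, ΔL = −20·log₁₀(d₂/d₁).
ΔL = −20·log₁₀(5.8/1.42) = -12.22 dB, so L₂ = 112.3 + (-12.22) = 100.1 dB SPL.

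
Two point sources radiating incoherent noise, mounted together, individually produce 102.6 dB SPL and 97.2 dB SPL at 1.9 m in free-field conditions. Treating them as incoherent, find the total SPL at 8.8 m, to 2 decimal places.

90.39 dB SPL

Combined at 1.9 m: 10·log₁₀(10^(102.6/10)+10^(97.2/10)) = 103.701 dB SPL.
Then apply −20·log₁₀(8.8/1.9) = -13.315 dB → 90.39 dB SPL.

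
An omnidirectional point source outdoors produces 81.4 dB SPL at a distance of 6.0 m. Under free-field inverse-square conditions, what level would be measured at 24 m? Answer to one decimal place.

69.4 dB SPL

For a point source in a free field, ΔL = −20·log₁₀(d₂/d₁).
ΔL = −20·log₁₀(24/6.0) = -12.04 dB, so L₂ = 81.4 + (-12.04) = 69.4 dB SPL.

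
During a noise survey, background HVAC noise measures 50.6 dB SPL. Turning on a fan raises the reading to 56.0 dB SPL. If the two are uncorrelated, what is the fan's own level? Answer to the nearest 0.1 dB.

54.5 dB SPL

Subtract intensities: L_src = 10·log₁₀(10^(L_total/10) − 10^(L_bg/10)).
L_src = 10·log₁₀(10^(56.0/10) − 10^(50.6/10)) = 10·log₁₀(283300) = 54.5 dB SPL.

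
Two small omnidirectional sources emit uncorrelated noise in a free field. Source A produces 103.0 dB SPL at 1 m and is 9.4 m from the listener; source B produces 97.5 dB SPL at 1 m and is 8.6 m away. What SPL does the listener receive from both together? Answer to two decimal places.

At the listener: L_A = 103.0 − 20·log₁₀(9.4) = 83.537 dB; L_B = 97.5 − 20·log₁₀(8.6) = 78.810 dB.
Combined: 10·log₁₀(10^(83.537/10)+10^(78.810/10)) = 84.80 dB SPL.

84.80 dB SPL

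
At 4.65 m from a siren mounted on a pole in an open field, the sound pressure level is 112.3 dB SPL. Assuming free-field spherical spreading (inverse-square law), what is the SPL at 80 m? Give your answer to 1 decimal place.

87.6 dB SPL

For a point source in a free field, ΔL = −20·log₁₀(d₂/d₁).
ΔL = −20·log₁₀(80/4.65) = -24.71 dB, so L₂ = 112.3 + (-24.71) = 87.6 dB SPL.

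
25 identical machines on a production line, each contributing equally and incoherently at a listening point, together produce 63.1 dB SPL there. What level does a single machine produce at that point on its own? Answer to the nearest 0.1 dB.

49.1 dB SPL

25 equal incoherent sources add 10·log₁₀(25) = 13.98 dB over one source.
L_one = 63.1 − 13.98 = 49.1 dB SPL.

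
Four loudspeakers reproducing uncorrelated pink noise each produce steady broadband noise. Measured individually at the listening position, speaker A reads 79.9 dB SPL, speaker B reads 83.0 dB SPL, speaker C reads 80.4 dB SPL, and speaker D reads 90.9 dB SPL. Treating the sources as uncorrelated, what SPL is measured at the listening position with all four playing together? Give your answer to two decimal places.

Uncorrelated sources add in intensity (power), not in dB.
L_total = 10·log₁₀(10^(79.9/10) + 10^(83.0/10) + 10^(80.4/10) + 10^(90.9/10)) = 10·log₁₀(1637000000) = 92.14 dB SPL.

92.14 dB SPL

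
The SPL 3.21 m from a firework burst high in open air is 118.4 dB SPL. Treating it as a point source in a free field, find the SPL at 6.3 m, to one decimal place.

Free-field point source: level drops by 20·log₁₀ of the distance ratio.
ΔL = −20·log₁₀(6.3/3.21) = -5.86 dB, so L₂ = 118.4 + (-5.86) = 112.5 dB SPL.

112.5 dB SPL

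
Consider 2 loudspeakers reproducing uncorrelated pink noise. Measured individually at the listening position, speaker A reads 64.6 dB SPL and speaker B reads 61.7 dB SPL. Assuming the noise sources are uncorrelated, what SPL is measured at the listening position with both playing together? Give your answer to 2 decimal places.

Incoherent sources sum as intensities:
L_total = 10·log₁₀(10^(64.6/10) + 10^(61.7/10)) = 10·log₁₀(4363000) = 66.40 dB SPL.

66.40 dB SPL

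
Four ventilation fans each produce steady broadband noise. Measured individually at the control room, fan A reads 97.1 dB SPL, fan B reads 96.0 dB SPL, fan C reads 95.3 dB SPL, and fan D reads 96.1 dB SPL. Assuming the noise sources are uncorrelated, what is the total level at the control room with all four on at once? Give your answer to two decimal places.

Incoherent sources sum as intensities:
L_total = 10·log₁₀(10^(97.1/10) + 10^(96.0/10) + 10^(95.3/10) + 10^(96.1/10)) = 10·log₁₀(16572000000) = 102.19 dB SPL.

102.19 dB SPL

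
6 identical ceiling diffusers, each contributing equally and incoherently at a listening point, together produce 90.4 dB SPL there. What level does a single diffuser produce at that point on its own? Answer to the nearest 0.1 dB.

82.6 dB SPL

6 equal incoherent sources add 10·log₁₀(6) = 7.78 dB over one source.
L_one = 90.4 − 7.78 = 82.6 dB SPL.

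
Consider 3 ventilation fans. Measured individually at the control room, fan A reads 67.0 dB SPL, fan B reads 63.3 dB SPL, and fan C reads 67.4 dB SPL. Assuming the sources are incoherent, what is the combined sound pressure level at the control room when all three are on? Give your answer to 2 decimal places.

Add the sources as powers (linear), then convert back to dB:
L_total = 10·log₁₀(10^(67.0/10) + 10^(63.3/10) + 10^(67.4/10)) = 10·log₁₀(12650000) = 71.02 dB SPL.

71.02 dB SPL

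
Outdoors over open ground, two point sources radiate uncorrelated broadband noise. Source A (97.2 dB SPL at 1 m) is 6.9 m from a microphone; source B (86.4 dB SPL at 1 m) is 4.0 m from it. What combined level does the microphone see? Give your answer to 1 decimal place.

81.4 dB SPL

At the listener: L_A = 97.2 − 20·log₁₀(6.9) = 80.42 dB; L_B = 86.4 − 20·log₁₀(4.0) = 74.36 dB.
Combined: 10·log₁₀(10^(80.42/10)+10^(74.36/10)) = 81.4 dB SPL.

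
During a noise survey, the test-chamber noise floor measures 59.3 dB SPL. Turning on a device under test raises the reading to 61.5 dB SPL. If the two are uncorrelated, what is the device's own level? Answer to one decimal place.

57.5 dB SPL

Remove the background by subtracting linear intensities:
L_src = 10·log₁₀(10^(61.5/10) − 10^(59.3/10)) = 10·log₁₀(561400) = 57.5 dB SPL.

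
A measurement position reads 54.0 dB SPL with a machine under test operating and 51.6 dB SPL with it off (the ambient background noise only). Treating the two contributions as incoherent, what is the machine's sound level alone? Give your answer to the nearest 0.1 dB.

Remove the background by subtracting linear intensities:
L_src = 10·log₁₀(10^(54.0/10) − 10^(51.6/10)) = 10·log₁₀(106600) = 50.3 dB SPL.

50.3 dB SPL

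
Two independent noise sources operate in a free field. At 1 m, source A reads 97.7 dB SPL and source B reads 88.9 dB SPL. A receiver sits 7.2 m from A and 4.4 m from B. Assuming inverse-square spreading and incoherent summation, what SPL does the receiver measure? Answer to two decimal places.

81.87 dB SPL

At the listener: L_A = 97.7 − 20·log₁₀(7.2) = 80.553 dB; L_B = 88.9 − 20·log₁₀(4.4) = 76.031 dB.
Combined: 10·log₁₀(10^(80.553/10)+10^(76.031/10)) = 81.87 dB SPL.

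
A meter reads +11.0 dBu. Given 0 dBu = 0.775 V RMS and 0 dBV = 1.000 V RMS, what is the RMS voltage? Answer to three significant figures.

2.75 V

V = 0.775 V × 10^(+11.0/20).
= 0.775 × 3.548 = 2.75 V.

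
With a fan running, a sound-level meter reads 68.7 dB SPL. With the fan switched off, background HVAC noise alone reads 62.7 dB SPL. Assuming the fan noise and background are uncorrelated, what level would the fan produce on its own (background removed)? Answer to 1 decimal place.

Remove the background by subtracting linear intensities:
L_src = 10·log₁₀(10^(68.7/10) − 10^(62.7/10)) = 10·log₁₀(5551000) = 67.4 dB SPL.

67.4 dB SPL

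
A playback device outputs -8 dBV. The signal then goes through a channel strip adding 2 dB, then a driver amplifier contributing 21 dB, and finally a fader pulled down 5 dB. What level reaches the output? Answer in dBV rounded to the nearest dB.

+10 dBV

Cascaded gains and losses add directly in dB.
-8 + 2 + 21 − 5 = +10 dBV.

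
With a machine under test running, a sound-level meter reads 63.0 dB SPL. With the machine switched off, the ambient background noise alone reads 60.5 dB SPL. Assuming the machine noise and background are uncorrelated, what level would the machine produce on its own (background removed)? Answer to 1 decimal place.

59.4 dB SPL

Subtract intensities: L_src = 10·log₁₀(10^(L_total/10) − 10^(L_bg/10)).
L_src = 10·log₁₀(10^(63.0/10) − 10^(60.5/10)) = 10·log₁₀(873200) = 59.4 dB SPL.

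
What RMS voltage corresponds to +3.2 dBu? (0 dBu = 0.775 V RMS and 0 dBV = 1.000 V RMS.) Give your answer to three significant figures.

V = 0.775 V × 10^(+3.2/20).
= 0.775 × 1.445 = 1.12 V.

1.12 V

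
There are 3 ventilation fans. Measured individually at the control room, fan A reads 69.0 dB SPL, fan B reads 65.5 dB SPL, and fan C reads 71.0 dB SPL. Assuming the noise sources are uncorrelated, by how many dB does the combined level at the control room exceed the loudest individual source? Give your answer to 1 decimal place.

2.8 dB

Incoherent sources sum as intensities:
L_total = 10·log₁₀(10^(69.0/10) + 10^(65.5/10) + 10^(71.0/10)) = 73.82 dB SPL.
Excess over the loudest (71.0 dB): 73.82 − 71.0 = 2.8 dB.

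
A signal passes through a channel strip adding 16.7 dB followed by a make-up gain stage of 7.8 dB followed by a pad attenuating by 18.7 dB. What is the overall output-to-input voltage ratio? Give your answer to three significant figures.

Net gain = 16.7 + 7.8 + (−18.7) = 5.8 dB.
Voltage ratio = 10^(5.8/20) = 1.95.

1.95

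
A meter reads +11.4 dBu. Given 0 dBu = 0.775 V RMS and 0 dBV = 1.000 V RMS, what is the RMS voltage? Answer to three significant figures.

V = 0.775 V × 10^(+11.4/20).
= 0.775 × 3.715 = 2.88 V.

2.88 V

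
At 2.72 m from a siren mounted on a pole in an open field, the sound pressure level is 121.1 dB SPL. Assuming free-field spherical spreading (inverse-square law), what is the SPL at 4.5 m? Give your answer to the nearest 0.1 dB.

116.7 dB SPL

Free-field point source: level drops by 20·log₁₀ of the distance ratio.
ΔL = −20·log₁₀(4.5/2.72) = -4.37 dB, so L₂ = 121.1 + (-4.37) = 116.7 dB SPL.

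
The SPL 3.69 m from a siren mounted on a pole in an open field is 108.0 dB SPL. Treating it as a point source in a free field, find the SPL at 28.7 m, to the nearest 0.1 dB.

Free-field point source: level drops by 20·log₁₀ of the distance ratio.
ΔL = −20·log₁₀(28.7/3.69) = -17.82 dB, so L₂ = 108.0 + (-17.82) = 90.2 dB SPL.

90.2 dB SPL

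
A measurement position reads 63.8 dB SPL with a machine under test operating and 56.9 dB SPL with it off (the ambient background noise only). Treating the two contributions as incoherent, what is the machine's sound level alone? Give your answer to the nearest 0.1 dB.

62.8 dB SPL

Remove the background by subtracting linear intensities:
L_src = 10·log₁₀(10^(63.8/10) − 10^(56.9/10)) = 10·log₁₀(1909000) = 62.8 dB SPL.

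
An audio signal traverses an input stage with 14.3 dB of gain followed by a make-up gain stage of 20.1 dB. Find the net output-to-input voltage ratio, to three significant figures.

Net gain = 14.3 + 20.1 = 34.4 dB.
Voltage ratio = 10^(34.4/20) = 52.5.

52.5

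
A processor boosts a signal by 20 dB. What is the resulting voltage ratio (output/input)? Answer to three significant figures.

Voltage ratio = 10^(dB/20).
10^(20/20) = 10^(1.000) = 10.0.

10.0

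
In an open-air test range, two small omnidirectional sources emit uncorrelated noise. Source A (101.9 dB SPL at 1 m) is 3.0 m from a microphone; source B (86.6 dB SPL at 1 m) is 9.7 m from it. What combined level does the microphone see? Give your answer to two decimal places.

At the listener: L_A = 101.9 − 20·log₁₀(3.0) = 92.358 dB; L_B = 86.6 − 20·log₁₀(9.7) = 66.865 dB.
Combined: 10·log₁₀(10^(92.358/10)+10^(66.865/10)) = 92.37 dB SPL.

92.37 dB SPL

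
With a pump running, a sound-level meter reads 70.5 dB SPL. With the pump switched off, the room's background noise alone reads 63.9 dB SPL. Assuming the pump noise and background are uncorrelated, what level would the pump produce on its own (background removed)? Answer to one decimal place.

Remove the background by subtracting linear intensities:
L_src = 10·log₁₀(10^(70.5/10) − 10^(63.9/10)) = 10·log₁₀(8765000) = 69.4 dB SPL.

69.4 dB SPL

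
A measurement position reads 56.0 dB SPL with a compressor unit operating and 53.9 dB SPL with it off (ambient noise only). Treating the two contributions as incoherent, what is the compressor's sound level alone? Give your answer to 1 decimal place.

51.8 dB SPL

Background correction is a power subtraction:
L_src = 10·log₁₀(10^(56.0/10) − 10^(53.9/10)) = 10·log₁₀(152600) = 51.8 dB SPL.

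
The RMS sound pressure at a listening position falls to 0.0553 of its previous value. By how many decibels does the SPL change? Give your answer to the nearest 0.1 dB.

Sound pressure is an amplitude quantity: ΔL = 20·log₁₀(p₂/p₁).
20·log₁₀(0.0553) = -25.1 dB.

-25.1 dB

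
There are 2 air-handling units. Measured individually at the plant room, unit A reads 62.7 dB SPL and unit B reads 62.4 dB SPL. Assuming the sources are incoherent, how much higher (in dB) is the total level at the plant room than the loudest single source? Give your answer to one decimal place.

Uncorrelated sources add in intensity (power), not in dB.
L_total = 10·log₁₀(10^(62.7/10) + 10^(62.4/10)) = 65.56 dB SPL.
Excess over the loudest (62.7 dB): 65.56 − 62.7 = 2.9 dB.

2.9 dB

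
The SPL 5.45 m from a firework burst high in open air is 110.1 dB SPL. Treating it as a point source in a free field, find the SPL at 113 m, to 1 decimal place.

Free-field point source: level drops by 20·log₁₀ of the distance ratio.
ΔL = −20·log₁₀(113/5.45) = -26.33 dB, so L₂ = 110.1 + (-26.33) = 83.8 dB SPL.

83.8 dB SPL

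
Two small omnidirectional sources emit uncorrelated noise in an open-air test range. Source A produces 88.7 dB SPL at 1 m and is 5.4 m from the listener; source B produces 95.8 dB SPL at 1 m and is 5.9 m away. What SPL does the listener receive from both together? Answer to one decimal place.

At the listener: L_A = 88.7 − 20·log₁₀(5.4) = 74.05 dB; L_B = 95.8 − 20·log₁₀(5.9) = 80.38 dB.
Combined: 10·log₁₀(10^(74.05/10)+10^(80.38/10)) = 81.3 dB SPL.

81.3 dB SPL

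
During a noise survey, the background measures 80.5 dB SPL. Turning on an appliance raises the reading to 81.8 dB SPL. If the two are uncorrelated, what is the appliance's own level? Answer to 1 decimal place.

75.9 dB SPL

Subtract intensities: L_src = 10·log₁₀(10^(L_total/10) − 10^(L_bg/10)).
L_src = 10·log₁₀(10^(81.8/10) − 10^(80.5/10)) = 10·log₁₀(39150000) = 75.9 dB SPL.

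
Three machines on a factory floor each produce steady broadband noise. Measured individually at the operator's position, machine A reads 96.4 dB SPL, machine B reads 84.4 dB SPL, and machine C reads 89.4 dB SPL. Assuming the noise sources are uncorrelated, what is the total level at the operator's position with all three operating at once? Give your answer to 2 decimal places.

97.41 dB SPL

Incoherent sources sum as intensities:
L_total = 10·log₁₀(10^(96.4/10) + 10^(84.4/10) + 10^(89.4/10)) = 10·log₁₀(5512000000) = 97.41 dB SPL.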